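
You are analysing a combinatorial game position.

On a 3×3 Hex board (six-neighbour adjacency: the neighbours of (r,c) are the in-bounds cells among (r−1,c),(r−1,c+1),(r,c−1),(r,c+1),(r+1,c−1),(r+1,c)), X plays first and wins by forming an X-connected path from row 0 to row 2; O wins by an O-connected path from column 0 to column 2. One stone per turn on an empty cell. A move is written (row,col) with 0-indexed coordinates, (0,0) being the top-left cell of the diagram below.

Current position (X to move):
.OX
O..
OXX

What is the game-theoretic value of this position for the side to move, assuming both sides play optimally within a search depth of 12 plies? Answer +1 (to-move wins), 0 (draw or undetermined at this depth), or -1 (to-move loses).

value(.OX/O../OXX, X) = +1

p1 X@[.OX/O../OXX]: (0,0)[XOX/O../OXX]+1* (1,1)[.OX/OX./OXX]+1 (1,2)[.OX/O.X/OXX]+1
p2 O@[XOX/O../OXX]: (1,1)[XOX/OO./OXX]-1* (1,2)[XOX/O.O/OXX]-1
p3 X@[XOX/OO./OXX]: (1,2)[XOX/OOX/OXX]+1*
p4 O@[XOX/OOX/OXX] terminal -1; root [.OX/O../OXX] d12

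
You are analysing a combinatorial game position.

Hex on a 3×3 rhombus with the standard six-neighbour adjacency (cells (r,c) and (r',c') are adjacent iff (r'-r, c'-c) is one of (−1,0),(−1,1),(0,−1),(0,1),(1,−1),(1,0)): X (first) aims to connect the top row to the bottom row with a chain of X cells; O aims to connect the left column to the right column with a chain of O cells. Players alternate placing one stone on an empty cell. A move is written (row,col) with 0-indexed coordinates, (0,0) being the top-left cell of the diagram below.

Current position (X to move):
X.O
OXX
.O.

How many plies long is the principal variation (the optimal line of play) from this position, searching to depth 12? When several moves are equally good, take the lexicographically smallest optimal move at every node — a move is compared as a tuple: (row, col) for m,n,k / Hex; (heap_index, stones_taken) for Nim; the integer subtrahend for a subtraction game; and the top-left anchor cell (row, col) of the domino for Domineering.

PV length from [X.O/OXX/.O.]: 3 plies

ply 1, X at X.O/OXX/.O. | (0,1)=+1→XXO/OXX/.O.*; (2,0)=-1→X.O/OXX/XO.; (2,2)=-1→X.O/OXX/.OX
ply 2, O at XXO/OXX/.O. | (2,0)=-1→XXO/OXX/OO.*; (2,2)=-1→XXO/OXX/.OO
ply 3, X at XXO/OXX/OO. | (2,2)=+1→XXO/OXX/OOX*
ply 4: XXO/OXX/OOX is terminal -1 (O); from X.O/OXX/.O. depth 12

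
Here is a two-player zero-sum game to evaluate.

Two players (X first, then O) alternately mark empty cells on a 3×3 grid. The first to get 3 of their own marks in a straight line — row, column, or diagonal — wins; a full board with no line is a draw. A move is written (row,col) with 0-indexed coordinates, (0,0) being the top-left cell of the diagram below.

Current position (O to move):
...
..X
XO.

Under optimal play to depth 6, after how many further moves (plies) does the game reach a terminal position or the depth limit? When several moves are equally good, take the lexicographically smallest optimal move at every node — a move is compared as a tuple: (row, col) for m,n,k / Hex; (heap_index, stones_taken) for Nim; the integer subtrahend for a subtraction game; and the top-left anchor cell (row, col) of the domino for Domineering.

PV length from [.../..X/XO.]: 6 plies

p1 O@[.../..X/XO.]: (0,0)[O../..X/XO.]-1 (0,1)[.O./..X/XO.]-1 (0,2)[..O/..X/XO.]-1 (1,0)[.../O.X/XO.]-1 (1,1)[.../.OX/XO.]+0* (2,2)[.../..X/XOO]-1
p2 X@[.../.OX/XO.]: (0,0)[X../.OX/XO.]-1 (0,1)[.X./.OX/XO.]+0* (0,2)[..X/.OX/XO.]-1 (1,0)[.../XOX/XO.]-1 (2,2)[.../.OX/XOX]-1
p3 O@[.X./.OX/XO.]: (0,0)[OX./.OX/XO.]+0* (0,2)[.XO/.OX/XO.]+0 (1,0)[.X./OOX/XO.]-1 (2,2)[.X./.OX/XOO]-1
p4 X@[OX./.OX/XO.]: (0,2)[OXX/.OX/XO.]-1 (1,0)[OX./XOX/XO.]-1 (2,2)[OX./.OX/XOX]+0*
p5 O@[OX./.OX/XOX]: (0,2)[OXO/.OX/XOX]+0* (1,0)[OX./OOX/XOX]-1
p6 X@[OXO/.OX/XOX]: (1,0)[OXO/XOX/XOX]+0*
p7 O@[OXO/XOX/XOX] terminal +0; root [.../..X/XO.] d6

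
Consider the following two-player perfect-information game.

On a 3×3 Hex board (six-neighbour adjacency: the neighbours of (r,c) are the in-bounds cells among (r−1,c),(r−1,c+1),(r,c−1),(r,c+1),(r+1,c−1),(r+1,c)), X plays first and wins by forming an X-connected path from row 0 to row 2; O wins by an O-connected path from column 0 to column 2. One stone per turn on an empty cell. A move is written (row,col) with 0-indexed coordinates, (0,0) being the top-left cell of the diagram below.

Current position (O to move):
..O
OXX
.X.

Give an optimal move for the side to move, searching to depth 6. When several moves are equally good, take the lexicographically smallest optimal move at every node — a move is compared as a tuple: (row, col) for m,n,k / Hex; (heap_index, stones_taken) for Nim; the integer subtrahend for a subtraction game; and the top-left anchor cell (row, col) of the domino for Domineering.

O's best at [..O/OXX/.X.]: (0,1)

[..O/OXX/.X.] O move#1: (0,0):-1/O.O/OXX/.X., (0,1):+1/.OO/OXX/.X.*, (2,0):-1/..O/OXX/OX., (2,2):-1/..O/OXX/.XO
[.OO/OXX/.X.] end (terminal -1, X#2); searched ..O/OXX/.X. to 6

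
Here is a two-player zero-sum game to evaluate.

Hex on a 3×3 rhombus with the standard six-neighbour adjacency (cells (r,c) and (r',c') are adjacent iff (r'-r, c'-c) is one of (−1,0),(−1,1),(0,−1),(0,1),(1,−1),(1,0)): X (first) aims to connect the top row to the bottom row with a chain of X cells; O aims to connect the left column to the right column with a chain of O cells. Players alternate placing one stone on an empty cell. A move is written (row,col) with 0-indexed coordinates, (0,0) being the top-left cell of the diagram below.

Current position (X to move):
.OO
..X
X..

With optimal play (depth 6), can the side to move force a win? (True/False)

X winning at [.OO/..X/X..]: False

ply 1, X at .OO/..X/X.. | (0,0)=-1→XOO/..X/X..*; (1,0)=-1→.OO/X.X/X..; (1,1)=-1→.OO/.XX/X..; (2,1)=-1→.OO/..X/XX.; (2,2)=-1→.OO/..X/X.X
ply 2, O at XOO/..X/X.. | (1,0)=+1→XOO/O.X/X..*; (1,1)=-1→XOO/.OX/X..; (2,1)=-1→XOO/..X/XO.; (2,2)=-1→XOO/..X/X.O
ply 3: XOO/O.X/X.. is terminal -1 (X); from .OO/..X/X.. depth 6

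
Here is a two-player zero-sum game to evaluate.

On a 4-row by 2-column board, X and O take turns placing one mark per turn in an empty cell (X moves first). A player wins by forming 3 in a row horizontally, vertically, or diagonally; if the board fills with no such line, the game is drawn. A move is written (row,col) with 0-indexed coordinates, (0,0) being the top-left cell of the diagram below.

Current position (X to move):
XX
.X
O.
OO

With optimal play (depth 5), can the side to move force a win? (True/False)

ply 1, X at XX/.X/O./OO | (1,0)=+0→XX/XX/O./OO; (2,1)=+1→XX/.X/OX/OO*
ply 2: XX/.X/OX/OO is terminal -1 (O); from XX/.X/O./OO depth 5

X winning at [XX/.X/O./OO]: True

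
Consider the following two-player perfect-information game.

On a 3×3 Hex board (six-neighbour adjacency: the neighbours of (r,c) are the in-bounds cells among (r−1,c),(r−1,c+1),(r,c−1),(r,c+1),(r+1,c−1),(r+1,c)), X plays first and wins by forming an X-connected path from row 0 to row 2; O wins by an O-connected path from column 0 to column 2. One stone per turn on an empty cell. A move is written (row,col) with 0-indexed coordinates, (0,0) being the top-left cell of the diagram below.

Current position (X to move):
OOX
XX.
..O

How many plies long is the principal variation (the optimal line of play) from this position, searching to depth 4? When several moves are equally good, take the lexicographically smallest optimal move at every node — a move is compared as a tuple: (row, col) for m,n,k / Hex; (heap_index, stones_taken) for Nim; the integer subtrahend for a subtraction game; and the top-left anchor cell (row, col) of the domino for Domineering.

PV length from [OOX/XX./..O]: 3 plies

ply 1, X at OOX/XX./..O | (1,2)=+1→OOX/XXX/..O*; (2,0)=+1→OOX/XX./X.O; (2,1)=+1→OOX/XX./.XO
ply 2, O at OOX/XXX/..O | (2,0)=-1→OOX/XXX/O.O*; (2,1)=-1→OOX/XXX/.OO
ply 3, X at OOX/XXX/O.O | (2,1)=+1→OOX/XXX/OXO*
ply 4: OOX/XXX/OXO is terminal -1 (O); from OOX/XX./..O depth 4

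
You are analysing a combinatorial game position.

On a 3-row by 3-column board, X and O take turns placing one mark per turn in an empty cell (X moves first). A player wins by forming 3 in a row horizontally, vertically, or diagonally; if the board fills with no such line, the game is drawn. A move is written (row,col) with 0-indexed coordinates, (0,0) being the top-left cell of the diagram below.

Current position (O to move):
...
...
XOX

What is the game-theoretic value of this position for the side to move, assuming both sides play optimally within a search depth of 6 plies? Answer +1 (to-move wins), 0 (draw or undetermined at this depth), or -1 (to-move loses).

p1 O@[.../.../XOX]: (0,0)[O../.../XOX]-1 (0,1)[.O./.../XOX]-1 (0,2)[..O/.../XOX]-1 (1,0)[.../O../XOX]-1 (1,1)[.../.O./XOX]+0* (1,2)[.../..O/XOX]-1
p2 X@[.../.O./XOX]: (0,0)[X../.O./XOX]-1 (0,1)[.X./.O./XOX]+0* (0,2)[..X/.O./XOX]-1 (1,0)[.../XO./XOX]-1 (1,2)[.../.OX/XOX]-1
p3 O@[.X./.O./XOX]: (0,0)[OX./.O./XOX]+0* (0,2)[.XO/.O./XOX]+0 (1,0)[.X./OO./XOX]+0 (1,2)[.X./.OO/XOX]+0
p4 X@[OX./.O./XOX]: (0,2)[OXX/.O./XOX]+0* (1,0)[OX./XO./XOX]+0 (1,2)[OX./.OX/XOX]+0
p5 O@[OXX/.O./XOX]: (1,0)[OXX/OO./XOX]-1 (1,2)[OXX/.OO/XOX]+0*
p6 X@[OXX/.OO/XOX]: (1,0)[OXX/XOO/XOX]+0*
p7 O@[OXX/XOO/XOX] terminal +0; root [.../.../XOX] d6

value(.../.../XOX, O) = 0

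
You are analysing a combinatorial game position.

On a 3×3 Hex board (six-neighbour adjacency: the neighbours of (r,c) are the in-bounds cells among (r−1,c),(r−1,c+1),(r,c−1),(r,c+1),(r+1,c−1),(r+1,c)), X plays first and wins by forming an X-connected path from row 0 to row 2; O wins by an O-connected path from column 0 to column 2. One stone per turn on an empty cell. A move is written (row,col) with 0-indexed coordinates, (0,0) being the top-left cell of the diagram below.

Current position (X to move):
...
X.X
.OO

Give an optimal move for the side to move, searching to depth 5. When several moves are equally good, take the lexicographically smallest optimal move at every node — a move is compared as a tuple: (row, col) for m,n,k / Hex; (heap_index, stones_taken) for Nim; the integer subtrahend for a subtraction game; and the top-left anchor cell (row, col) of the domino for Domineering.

X's best at [.../X.X/.OO]: (2,0)

ply 1, X at .../X.X/.OO | (0,0)=-1→X../X.X/.OO; (0,1)=-1→.X./X.X/.OO; (0,2)=-1→..X/X.X/.OO; (1,1)=-1→.../XXX/.OO; (2,0)=+1→.../X.X/XOO*
ply 2, O at .../X.X/XOO | (0,0)=-1→O../X.X/XOO*; (0,1)=-1→.O./X.X/XOO; (0,2)=-1→..O/X.X/XOO; (1,1)=-1→.../XOX/XOO
ply 3, X at O../X.X/XOO | (0,1)=+1→OX./X.X/XOO*; (0,2)=+1→O.X/X.X/XOO; (1,1)=+1→O../XXX/XOO
ply 4: OX./X.X/XOO is terminal -1 (O); from .../X.X/.OO depth 5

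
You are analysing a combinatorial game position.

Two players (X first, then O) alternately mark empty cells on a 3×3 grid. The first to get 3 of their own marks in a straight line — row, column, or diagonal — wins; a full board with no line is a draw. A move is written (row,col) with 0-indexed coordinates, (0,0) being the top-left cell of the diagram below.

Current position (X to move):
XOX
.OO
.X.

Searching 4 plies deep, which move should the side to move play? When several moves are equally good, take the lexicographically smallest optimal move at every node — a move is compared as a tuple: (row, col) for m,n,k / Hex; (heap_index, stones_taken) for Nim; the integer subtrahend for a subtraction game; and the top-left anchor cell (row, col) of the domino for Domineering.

X's best at [XOX/.OO/.X.]: (1,0)

ply 1, X at XOX/.OO/.X. | (1,0)=+0→XOX/XOO/.X.*; (2,0)=-1→XOX/.OO/XX.; (2,2)=-1→XOX/.OO/.XX
ply 2, O at XOX/XOO/.X. | (2,0)=+0→XOX/XOO/OX.*; (2,2)=-1→XOX/XOO/.XO
ply 3, X at XOX/XOO/OX. | (2,2)=+0→XOX/XOO/OXX*
ply 4: XOX/XOO/OXX is terminal +0 (O); from XOX/.OO/.X. depth 4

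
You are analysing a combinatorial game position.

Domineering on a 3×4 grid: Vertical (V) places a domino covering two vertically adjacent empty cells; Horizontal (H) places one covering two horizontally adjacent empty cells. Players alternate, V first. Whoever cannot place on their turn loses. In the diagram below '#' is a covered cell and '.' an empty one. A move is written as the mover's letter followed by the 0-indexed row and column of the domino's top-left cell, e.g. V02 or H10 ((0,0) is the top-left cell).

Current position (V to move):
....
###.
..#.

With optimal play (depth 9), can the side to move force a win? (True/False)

V winning at [..../###./..#.]: False

ply 1, V at ..../###./..#. | V03=-1→...#/####/..#.*; V13=-1→..../####/..##
ply 2, H at ...#/####/..#. | H00=+1→##.#/####/..#.*; H01=+1→.###/####/..#.; H20=+1→...#/####/###.
ply 3: ##.#/####/..#. is terminal -1 (V); from ..../###./..#. depth 9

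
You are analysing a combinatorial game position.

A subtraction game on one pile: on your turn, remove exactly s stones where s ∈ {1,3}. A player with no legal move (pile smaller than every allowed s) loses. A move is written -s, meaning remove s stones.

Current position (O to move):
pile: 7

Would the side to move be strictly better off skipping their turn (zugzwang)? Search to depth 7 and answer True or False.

zugzwang(7, O) = False

ply 1, O at 7 | -1=+1→6*; -3=+1→4
ply 2, X at 6 | -1=-1→5*; -3=-1→3
ply 3, O at 5 | -1=+1→4*; -3=+1→2
ply 4, X at 4 | -1=-1→3*; -3=-1→1
ply 5, O at 3 | -1=+1→2*; -3=+1→0
ply 6, X at 2 | -1=-1→1*
ply 7, O at 1 | -1=+1→0*
ply 8: 0 is terminal -1 (X); from 7 depth 7
pass branch (X moves first from the same position):
  | ply 1, X at 7 | -1=+1→6*; -3=+1→4
  | ply 2, O at 6 | -1=-1→5*; -3=-1→3
  | ply 3, X at 5 | -1=+1→4*; -3=+1→2
  | ply 4, O at 4 | -1=-1→3*; -3=-1→1
  | ply 5, X at 3 | -1=+1→2*; -3=+1→0
  | ply 6, O at 2 | -1=-1→1*
  | ply 7, X at 1 | -1=+1→0*
  | ply 8: 0 is terminal -1 (O); from 7 depth 7
O moving scores +1; O passing scores -1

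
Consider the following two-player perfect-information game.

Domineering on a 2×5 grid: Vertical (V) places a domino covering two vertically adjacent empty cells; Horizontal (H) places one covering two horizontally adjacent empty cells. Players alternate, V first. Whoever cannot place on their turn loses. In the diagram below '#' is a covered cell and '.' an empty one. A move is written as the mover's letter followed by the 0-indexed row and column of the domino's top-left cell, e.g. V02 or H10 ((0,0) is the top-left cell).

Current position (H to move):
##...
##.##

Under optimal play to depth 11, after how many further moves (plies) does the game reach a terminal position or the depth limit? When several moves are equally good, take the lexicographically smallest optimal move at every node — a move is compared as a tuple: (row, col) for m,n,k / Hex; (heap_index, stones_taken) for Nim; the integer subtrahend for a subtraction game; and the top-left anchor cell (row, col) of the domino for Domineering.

ply 1, H at ##.../##.## | H02=+1→####./##.##*; H03=-1→##.##/##.##
ply 2: ####./##.## is terminal -1 (V); from ##.../##.## depth 11

PV length from [##.../##.##]: 1 ply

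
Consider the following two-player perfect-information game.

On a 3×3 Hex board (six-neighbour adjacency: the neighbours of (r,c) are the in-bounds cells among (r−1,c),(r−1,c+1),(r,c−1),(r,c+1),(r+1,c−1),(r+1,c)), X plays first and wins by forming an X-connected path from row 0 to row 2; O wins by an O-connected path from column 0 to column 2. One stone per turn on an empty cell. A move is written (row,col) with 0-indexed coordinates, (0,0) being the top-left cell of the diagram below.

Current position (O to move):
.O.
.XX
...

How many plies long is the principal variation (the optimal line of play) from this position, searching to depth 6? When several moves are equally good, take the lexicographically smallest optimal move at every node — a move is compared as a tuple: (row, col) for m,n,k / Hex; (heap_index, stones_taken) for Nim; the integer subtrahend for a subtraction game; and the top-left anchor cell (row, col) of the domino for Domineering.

p1 O@[.O./.XX/...]: (0,0)[OO./.XX/...]-1 (0,2)[.OO/.XX/...]+1* (1,0)[.O./OXX/...]-1 (2,0)[.O./.XX/O..]-1 (2,1)[.O./.XX/.O.]-1 (2,2)[.O./.XX/..O]-1
p2 X@[.OO/.XX/...]: (0,0)[XOO/.XX/...]-1* (1,0)[.OO/XXX/...]-1 (2,0)[.OO/.XX/X..]-1 (2,1)[.OO/.XX/.X.]-1 (2,2)[.OO/.XX/..X]-1
p3 O@[XOO/.XX/...]: (1,0)[XOO/OXX/...]+1* (2,0)[XOO/.XX/O..]-1 (2,1)[XOO/.XX/.O.]-1 (2,2)[XOO/.XX/..O]-1
p4 X@[XOO/OXX/...] terminal -1; root [.O./.XX/...] d6

PV length from [.O./.XX/...]: 3 plies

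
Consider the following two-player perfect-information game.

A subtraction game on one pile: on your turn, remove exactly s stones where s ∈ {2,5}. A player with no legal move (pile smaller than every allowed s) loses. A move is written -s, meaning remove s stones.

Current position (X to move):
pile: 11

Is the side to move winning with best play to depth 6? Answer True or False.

[11] X move#1: -2:-1/9*, -5:-1/6
[9] O move#2: -2:+1/7*, -5:+1/4
[7] X move#3: -2:-1/5*, -5:-1/2
[5] O move#4: -2:-1/3, -5:+1/0*
[0] end (terminal -1, X#5); searched 11 to 6

X winning at [11]: False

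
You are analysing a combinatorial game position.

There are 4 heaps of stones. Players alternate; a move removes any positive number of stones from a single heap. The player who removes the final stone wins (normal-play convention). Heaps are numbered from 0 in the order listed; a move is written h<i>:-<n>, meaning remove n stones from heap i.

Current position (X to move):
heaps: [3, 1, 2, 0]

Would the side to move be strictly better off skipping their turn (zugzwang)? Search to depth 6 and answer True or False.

zugzwang((3,1,2,0), X) = True

p1 X@[(3,1,2,0)]: h0:-1[(2,1,2,0)]-1* h0:-2[(1,1,2,0)]-1 h0:-3[(0,1,2,0)]-1 h1:-1[(3,0,2,0)]-1 h2:-1[(3,1,1,0)]-1 h2:-2[(3,1,0,0)]-1
p2 O@[(2,1,2,0)]: h0:-1[(1,1,2,0)]-1 h0:-2[(0,1,2,0)]-1 h1:-1[(2,0,2,0)]+1* h2:-1[(2,1,1,0)]-1 h2:-2[(2,1,0,0)]-1
p3 X@[(2,0,2,0)]: h0:-1[(1,0,2,0)]-1* h0:-2[(0,0,2,0)]-1 h2:-1[(2,0,1,0)]-1 h2:-2[(2,0,0,0)]-1
p4 O@[(1,0,2,0)]: h0:-1[(0,0,2,0)]-1 h2:-1[(1,0,1,0)]+1* h2:-2[(1,0,0,0)]-1
p5 X@[(1,0,1,0)]: h0:-1[(0,0,1,0)]-1* h2:-1[(1,0,0,0)]-1
p6 O@[(0,0,1,0)]: h2:-1[(0,0,0,0)]+1*
p7 X@[(0,0,0,0)] terminal -1; root [(3,1,2,0)] d6
pass branch (O moves first from the same position):
  | p1 O@[(3,1,2,0)]: h0:-1[(2,1,2,0)]-1* h0:-2[(1,1,2,0)]-1 h0:-3[(0,1,2,0)]-1 h1:-1[(3,0,2,0)]-1 h2:-1[(3,1,1,0)]-1 h2:-2[(3,1,0,0)]-1
  | p2 X@[(2,1,2,0)]: h0:-1[(1,1,2,0)]-1 h0:-2[(0,1,2,0)]-1 h1:-1[(2,0,2,0)]+1* h2:-1[(2,1,1,0)]-1 h2:-2[(2,1,0,0)]-1
  | p3 O@[(2,0,2,0)]: h0:-1[(1,0,2,0)]-1* h0:-2[(0,0,2,0)]-1 h2:-1[(2,0,1,0)]-1 h2:-2[(2,0,0,0)]-1
  | p4 X@[(1,0,2,0)]: h0:-1[(0,0,2,0)]-1 h2:-1[(1,0,1,0)]+1* h2:-2[(1,0,0,0)]-1
  | p5 O@[(1,0,1,0)]: h0:-1[(0,0,1,0)]-1* h2:-1[(1,0,0,0)]-1
  | p6 X@[(0,0,1,0)]: h2:-1[(0,0,0,0)]+1*
  | p7 O@[(0,0,0,0)] terminal -1; root [(3,1,2,0)] d6
X moving scores -1; X passing scores +1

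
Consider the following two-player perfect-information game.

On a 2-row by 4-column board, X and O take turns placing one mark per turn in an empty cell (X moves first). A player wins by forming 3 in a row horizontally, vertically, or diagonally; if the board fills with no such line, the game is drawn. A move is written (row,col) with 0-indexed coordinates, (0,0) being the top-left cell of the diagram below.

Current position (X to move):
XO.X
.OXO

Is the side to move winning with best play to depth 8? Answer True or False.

X winning at [XO.X/.OXO]: False

p1 X@[XO.X/.OXO]: (0,2)[XOXX/.OXO]+0* (1,0)[XO.X/XOXO]+0
p2 O@[XOXX/.OXO]: (1,0)[XOXX/OOXO]+0*
p3 X@[XOXX/OOXO] terminal +0; root [XO.X/.OXO] d8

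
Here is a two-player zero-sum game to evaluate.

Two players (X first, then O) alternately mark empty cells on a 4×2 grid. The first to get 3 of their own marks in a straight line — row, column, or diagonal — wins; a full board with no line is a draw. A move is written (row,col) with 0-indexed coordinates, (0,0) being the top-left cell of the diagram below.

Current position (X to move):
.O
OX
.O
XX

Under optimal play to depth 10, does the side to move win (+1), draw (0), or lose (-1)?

[.O/OX/.O/XX] X move#1: (0,0):+0/XO/OX/.O/XX*, (2,0):+0/.O/OX/XO/XX
[XO/OX/.O/XX] O move#2: (2,0):+0/XO/OX/OO/XX*
[XO/OX/OO/XX] end (terminal +0, X#3); searched .O/OX/.O/XX to 10

value(.O/OX/.O/XX, X) = 0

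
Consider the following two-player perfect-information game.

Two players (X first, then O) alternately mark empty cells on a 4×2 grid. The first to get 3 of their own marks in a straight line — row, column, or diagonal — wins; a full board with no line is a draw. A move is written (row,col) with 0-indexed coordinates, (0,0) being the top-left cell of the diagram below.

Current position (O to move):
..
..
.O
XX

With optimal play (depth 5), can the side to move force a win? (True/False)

O winning at [../../.O/XX]: False

[../../.O/XX] O move#1: (0,0):+0/O./../.O/XX*, (0,1):+0/.O/../.O/XX, (1,0):+0/../O./.O/XX, (1,1):+0/../.O/.O/XX, (2,0):+0/../../OO/XX
[O./../.O/XX] X move#2: (0,1):+0/OX/../.O/XX*, (1,0):+0/O./X./.O/XX, (1,1):+0/O./.X/.O/XX, (2,0):+0/O./../XO/XX
[OX/../.O/XX] O move#3: (1,0):+0/OX/O./.O/XX*, (1,1):+0/OX/.O/.O/XX, (2,0):+0/OX/../OO/XX
[OX/O./.O/XX] X move#4: (1,1):-1/OX/OX/.O/XX, (2,0):+0/OX/O./XO/XX*
[OX/O./XO/XX] O move#5: (1,1):+0/OX/OO/XO/XX*
[OX/OO/XO/XX] end (terminal +0, X#6); searched ../../.O/XX to 5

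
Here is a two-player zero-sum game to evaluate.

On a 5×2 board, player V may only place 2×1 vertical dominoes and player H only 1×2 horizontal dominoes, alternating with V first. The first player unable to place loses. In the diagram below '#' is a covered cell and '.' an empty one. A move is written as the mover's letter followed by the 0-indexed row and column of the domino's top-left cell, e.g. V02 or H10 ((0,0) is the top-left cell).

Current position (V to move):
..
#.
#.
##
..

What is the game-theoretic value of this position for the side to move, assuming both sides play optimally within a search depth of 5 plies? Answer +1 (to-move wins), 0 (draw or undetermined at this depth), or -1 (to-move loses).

[../#./#./##/..] V move#1: V01:-1/.#/##/#./##/..*, V11:-1/../##/##/##/..
[.#/##/#./##/..] H move#2: H40:+1/.#/##/#./##/##*
[.#/##/#./##/##] end (terminal -1, V#3); searched ../#./#./##/.. to 5

value(../#./#./##/.., V) = -1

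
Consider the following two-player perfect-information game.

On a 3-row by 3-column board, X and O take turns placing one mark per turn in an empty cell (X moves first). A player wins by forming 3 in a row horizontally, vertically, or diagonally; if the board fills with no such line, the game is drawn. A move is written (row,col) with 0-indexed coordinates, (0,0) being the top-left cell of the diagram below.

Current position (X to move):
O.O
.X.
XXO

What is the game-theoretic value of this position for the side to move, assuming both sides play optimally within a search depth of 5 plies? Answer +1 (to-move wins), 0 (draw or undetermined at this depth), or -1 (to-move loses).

value(O.O/.X./XXO, X) = +1

p1 X@[O.O/.X./XXO]: (0,1)[OXO/.X./XXO]+1* (1,0)[O.O/XX./XXO]-1 (1,2)[O.O/.XX/XXO]-1
p2 O@[OXO/.X./XXO] terminal -1; root [O.O/.X./XXO] d5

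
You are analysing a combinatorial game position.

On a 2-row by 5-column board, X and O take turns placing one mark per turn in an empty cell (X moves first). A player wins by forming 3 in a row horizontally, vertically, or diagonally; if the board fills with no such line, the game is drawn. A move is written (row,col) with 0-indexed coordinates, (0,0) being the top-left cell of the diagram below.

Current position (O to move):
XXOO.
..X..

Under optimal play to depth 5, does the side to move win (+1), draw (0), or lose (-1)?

value(XXOO./..X.., O) = +1

[XXOO./..X..] O move#1: (0,4):+1/XXOOO/..X..*, (1,0):+0/XXOO./O.X.., (1,1):+0/XXOO./.OX.., (1,3):+0/XXOO./..XO., (1,4):+0/XXOO./..X.O
[XXOOO/..X..] end (terminal -1, X#2); searched XXOO./..X.. to 5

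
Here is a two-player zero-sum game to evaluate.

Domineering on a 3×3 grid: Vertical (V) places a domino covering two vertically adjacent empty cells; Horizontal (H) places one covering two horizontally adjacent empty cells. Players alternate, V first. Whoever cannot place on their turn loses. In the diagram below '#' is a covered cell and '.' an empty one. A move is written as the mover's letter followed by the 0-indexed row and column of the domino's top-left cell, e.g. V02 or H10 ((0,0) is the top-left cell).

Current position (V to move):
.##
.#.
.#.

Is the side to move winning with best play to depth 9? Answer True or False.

V winning at [.##/.#./.#.]: True

[.##/.#./.#.] V move#1: V00:+1/###/##./.#.*, V10:+1/.##/##./##., V12:+1/.##/.##/.##
[###/##./.#.] end (terminal -1, H#2); searched .##/.#./.#. to 9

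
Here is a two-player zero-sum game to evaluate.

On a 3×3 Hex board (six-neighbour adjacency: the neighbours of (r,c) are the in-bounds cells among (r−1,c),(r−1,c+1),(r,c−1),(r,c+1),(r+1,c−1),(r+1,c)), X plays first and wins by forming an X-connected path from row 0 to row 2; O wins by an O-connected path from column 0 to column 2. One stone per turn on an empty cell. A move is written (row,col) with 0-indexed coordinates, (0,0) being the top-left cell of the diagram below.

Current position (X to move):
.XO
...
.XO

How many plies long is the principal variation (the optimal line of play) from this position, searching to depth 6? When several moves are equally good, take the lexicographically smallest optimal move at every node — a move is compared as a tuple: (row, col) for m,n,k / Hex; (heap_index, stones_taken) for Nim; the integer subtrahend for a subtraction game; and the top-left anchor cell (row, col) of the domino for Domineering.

[.XO/.../.XO] X move#1: (0,0):-1/XXO/.../.XO, (1,0):+1/.XO/X../.XO*, (1,1):+1/.XO/.X./.XO, (1,2):-1/.XO/..X/.XO, (2,0):+1/.XO/.../XXO
[.XO/X../.XO] O move#2: (0,0):-1/OXO/X../.XO*, (1,1):-1/.XO/XO./.XO, (1,2):-1/.XO/X.O/.XO, (2,0):-1/.XO/X../OXO
[OXO/X../.XO] X move#3: (1,1):+1/OXO/XX./.XO*, (1,2):+1/OXO/X.X/.XO, (2,0):+1/OXO/X../XXO
[OXO/XX./.XO] end (terminal -1, O#4); searched .XO/.../.XO to 6

PV length from [.XO/.../.XO]: 3 plies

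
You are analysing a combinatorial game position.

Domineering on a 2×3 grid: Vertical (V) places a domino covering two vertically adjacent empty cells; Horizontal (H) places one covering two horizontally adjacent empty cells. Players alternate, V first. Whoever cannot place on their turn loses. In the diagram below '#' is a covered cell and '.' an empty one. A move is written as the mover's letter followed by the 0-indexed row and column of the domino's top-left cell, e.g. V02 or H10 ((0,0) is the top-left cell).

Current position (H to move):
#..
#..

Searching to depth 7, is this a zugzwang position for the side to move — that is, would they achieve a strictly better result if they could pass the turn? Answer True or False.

[#../#..] H move#1: H01:+1/###/#..*, H11:+1/#../###
[###/#..] end (terminal -1, V#2); searched #../#.. to 7
if H skipped the turn, V would face:
~ [#../#..] V move#1: V01:+1/##./##.*, V02:+1/#.#/#.#
~ [##./##.] end (terminal -1, H#2); searched #../#.. to 7
compare (H): move=+1 vs pass=-1

zugzwang(#../#.., H) = False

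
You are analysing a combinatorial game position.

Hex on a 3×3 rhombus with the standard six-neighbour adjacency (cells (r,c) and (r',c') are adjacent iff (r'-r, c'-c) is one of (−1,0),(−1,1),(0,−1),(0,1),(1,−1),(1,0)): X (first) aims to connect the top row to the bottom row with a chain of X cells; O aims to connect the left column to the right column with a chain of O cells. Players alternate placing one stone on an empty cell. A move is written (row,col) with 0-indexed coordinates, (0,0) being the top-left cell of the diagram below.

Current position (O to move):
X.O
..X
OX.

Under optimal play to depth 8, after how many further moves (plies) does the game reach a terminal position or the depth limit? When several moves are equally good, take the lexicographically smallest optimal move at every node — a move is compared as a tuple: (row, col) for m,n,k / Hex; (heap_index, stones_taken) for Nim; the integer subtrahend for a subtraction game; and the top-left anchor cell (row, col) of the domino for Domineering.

PV length from [X.O/..X/OX.]: 3 plies

p1 O@[X.O/..X/OX.]: (0,1)[XOO/..X/OX.]+1* (1,0)[X.O/O.X/OX.]+1 (1,1)[X.O/.OX/OX.]+1 (2,2)[X.O/..X/OXO]-1
p2 X@[XOO/..X/OX.]: (1,0)[XOO/X.X/OX.]-1* (1,1)[XOO/.XX/OX.]-1 (2,2)[XOO/..X/OXX]-1
p3 O@[XOO/X.X/OX.]: (1,1)[XOO/XOX/OX.]+1* (2,2)[XOO/X.X/OXO]-1
p4 X@[XOO/XOX/OX.] terminal -1; root [X.O/..X/OX.] d8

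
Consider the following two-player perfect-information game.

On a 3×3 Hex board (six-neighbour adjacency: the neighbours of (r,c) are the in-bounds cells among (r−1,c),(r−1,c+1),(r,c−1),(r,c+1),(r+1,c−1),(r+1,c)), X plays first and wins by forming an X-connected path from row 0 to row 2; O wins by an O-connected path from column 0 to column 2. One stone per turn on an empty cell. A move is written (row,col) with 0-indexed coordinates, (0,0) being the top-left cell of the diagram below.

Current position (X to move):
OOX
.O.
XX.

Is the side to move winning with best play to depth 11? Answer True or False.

X winning at [OOX/.O./XX.]: True

[OOX/.O./XX.] X move#1: (1,0):-1/OOX/XO./XX., (1,2):+1/OOX/.OX/XX.*, (2,2):-1/OOX/.O./XXX
[OOX/.OX/XX.] end (terminal -1, O#2); searched OOX/.O./XX. to 11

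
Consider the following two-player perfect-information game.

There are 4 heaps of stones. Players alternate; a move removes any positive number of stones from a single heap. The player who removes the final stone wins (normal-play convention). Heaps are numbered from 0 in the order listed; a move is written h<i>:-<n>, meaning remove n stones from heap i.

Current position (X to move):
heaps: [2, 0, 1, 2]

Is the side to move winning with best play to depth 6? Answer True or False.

[(2,0,1,2)] X move#1: h0:-1:-1/(1,0,1,2), h0:-2:-1/(0,0,1,2), h2:-1:+1/(2,0,0,2)*, h3:-1:-1/(2,0,1,1), h3:-2:-1/(2,0,1,0)
[(2,0,0,2)] O move#2: h0:-1:-1/(1,0,0,2)*, h0:-2:-1/(0,0,0,2), h3:-1:-1/(2,0,0,1), h3:-2:-1/(2,0,0,0)
[(1,0,0,2)] X move#3: h0:-1:-1/(0,0,0,2), h3:-1:+1/(1,0,0,1)*, h3:-2:-1/(1,0,0,0)
[(1,0,0,1)] O move#4: h0:-1:-1/(0,0,0,1)*, h3:-1:-1/(1,0,0,0)
[(0,0,0,1)] X move#5: h3:-1:+1/(0,0,0,0)*
[(0,0,0,0)] end (terminal -1, O#6); searched (2,0,1,2) to 6

X winning at [(2,0,1,2)]: True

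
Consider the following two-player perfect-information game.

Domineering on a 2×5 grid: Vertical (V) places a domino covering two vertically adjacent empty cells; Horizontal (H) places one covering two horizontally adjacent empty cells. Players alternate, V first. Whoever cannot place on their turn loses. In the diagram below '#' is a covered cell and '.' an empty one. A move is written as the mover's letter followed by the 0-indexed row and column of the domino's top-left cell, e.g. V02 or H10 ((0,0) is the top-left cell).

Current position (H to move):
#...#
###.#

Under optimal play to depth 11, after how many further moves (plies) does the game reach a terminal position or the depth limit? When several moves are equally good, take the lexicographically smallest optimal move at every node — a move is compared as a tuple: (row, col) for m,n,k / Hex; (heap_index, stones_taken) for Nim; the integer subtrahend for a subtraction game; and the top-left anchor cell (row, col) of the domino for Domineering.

PV length from [#...#/###.#]: 1 ply

p1 H@[#...#/###.#]: H01[###.#/###.#]-1 H02[#.###/###.#]+1*
p2 V@[#.###/###.#] terminal -1; root [#...#/###.#] d11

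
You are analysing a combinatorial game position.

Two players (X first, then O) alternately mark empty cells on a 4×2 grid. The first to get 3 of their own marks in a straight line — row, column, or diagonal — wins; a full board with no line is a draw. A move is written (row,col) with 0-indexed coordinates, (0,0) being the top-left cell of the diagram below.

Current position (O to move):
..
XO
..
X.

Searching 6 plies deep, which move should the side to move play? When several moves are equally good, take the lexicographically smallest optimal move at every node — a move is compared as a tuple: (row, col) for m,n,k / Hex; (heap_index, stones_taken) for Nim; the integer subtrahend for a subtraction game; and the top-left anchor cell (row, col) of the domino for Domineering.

O's best at [../XO/../X.]: (2,0)

ply 1, O at ../XO/../X. | (0,0)=-1→O./XO/../X.; (0,1)=-1→.O/XO/../X.; (2,0)=+0→../XO/O./X.*; (2,1)=-1→../XO/.O/X.; (3,1)=-1→../XO/../XO
ply 2, X at ../XO/O./X. | (0,0)=-1→X./XO/O./X.; (0,1)=+0→.X/XO/O./X.*; (2,1)=+0→../XO/OX/X.; (3,1)=+0→../XO/O./XX
ply 3, O at .X/XO/O./X. | (0,0)=+0→OX/XO/O./X.*; (2,1)=+0→.X/XO/OO/X.; (3,1)=+0→.X/XO/O./XO
ply 4, X at OX/XO/O./X. | (2,1)=+0→OX/XO/OX/X.*; (3,1)=+0→OX/XO/O./XX
ply 5, O at OX/XO/OX/X. | (3,1)=+0→OX/XO/OX/XO*
ply 6: OX/XO/OX/XO is terminal +0 (X); from ../XO/../X. depth 6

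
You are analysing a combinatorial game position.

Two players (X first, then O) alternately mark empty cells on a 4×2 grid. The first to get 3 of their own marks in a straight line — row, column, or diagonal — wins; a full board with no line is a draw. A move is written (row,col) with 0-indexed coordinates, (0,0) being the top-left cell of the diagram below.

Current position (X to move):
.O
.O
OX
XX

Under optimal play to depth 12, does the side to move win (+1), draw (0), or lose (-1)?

value(.O/.O/OX/XX, X) = 0

[.O/.O/OX/XX] X move#1: (0,0):+0/XO/.O/OX/XX*, (1,0):+0/.O/XO/OX/XX
[XO/.O/OX/XX] O move#2: (1,0):+0/XO/OO/OX/XX*
[XO/OO/OX/XX] end (terminal +0, X#3); searched .O/.O/OX/XX to 12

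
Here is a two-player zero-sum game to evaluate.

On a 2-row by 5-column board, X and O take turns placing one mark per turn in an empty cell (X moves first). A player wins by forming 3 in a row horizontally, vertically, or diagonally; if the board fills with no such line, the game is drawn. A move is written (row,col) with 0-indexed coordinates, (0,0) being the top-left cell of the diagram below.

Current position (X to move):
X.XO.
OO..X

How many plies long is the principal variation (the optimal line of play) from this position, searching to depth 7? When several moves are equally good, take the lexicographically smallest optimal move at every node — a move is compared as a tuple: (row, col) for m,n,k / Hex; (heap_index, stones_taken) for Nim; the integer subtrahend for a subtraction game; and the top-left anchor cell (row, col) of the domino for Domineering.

PV length from [X.XO./OO..X]: 1 ply

ply 1, X at X.XO./OO..X | (0,1)=+1→XXXO./OO..X*; (0,4)=-1→X.XOX/OO..X; (1,2)=+1→X.XO./OOX.X; (1,3)=-1→X.XO./OO.XX
ply 2: XXXO./OO..X is terminal -1 (O); from X.XO./OO..X depth 7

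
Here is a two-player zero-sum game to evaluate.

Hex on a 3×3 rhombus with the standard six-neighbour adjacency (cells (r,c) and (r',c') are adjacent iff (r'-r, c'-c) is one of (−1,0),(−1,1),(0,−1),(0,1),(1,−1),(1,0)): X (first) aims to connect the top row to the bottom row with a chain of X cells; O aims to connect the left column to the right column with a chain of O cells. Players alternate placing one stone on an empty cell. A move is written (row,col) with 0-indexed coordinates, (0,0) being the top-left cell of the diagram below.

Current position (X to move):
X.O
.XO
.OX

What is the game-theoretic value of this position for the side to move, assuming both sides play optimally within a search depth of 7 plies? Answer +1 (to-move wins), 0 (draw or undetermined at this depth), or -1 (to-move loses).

p1 X@[X.O/.XO/.OX]: (0,1)[XXO/.XO/.OX]-1 (1,0)[X.O/XXO/.OX]-1 (2,0)[X.O/.XO/XOX]+1*
p2 O@[X.O/.XO/XOX]: (0,1)[XOO/.XO/XOX]-1* (1,0)[X.O/OXO/XOX]-1
p3 X@[XOO/.XO/XOX]: (1,0)[XOO/XXO/XOX]+1*
p4 O@[XOO/XXO/XOX] terminal -1; root [X.O/.XO/.OX] d7

value(X.O/.XO/.OX, X) = +1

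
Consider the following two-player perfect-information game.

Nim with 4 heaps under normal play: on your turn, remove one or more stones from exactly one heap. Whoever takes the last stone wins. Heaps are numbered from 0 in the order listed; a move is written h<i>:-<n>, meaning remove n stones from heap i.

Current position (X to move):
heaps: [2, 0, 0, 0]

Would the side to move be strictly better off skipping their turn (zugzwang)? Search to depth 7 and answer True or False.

ply 1, X at (2,0,0,0) | h0:-1=-1→(1,0,0,0); h0:-2=+1→(0,0,0,0)*
ply 2: (0,0,0,0) is terminal -1 (O); from (2,0,0,0) depth 7
pass branch (O moves first from the same position):
  | ply 1, O at (2,0,0,0) | h0:-1=-1→(1,0,0,0); h0:-2=+1→(0,0,0,0)*
  | ply 2: (0,0,0,0) is terminal -1 (X); from (2,0,0,0) depth 7
X moving scores +1; X passing scores -1

zugzwang((2,0,0,0), X) = False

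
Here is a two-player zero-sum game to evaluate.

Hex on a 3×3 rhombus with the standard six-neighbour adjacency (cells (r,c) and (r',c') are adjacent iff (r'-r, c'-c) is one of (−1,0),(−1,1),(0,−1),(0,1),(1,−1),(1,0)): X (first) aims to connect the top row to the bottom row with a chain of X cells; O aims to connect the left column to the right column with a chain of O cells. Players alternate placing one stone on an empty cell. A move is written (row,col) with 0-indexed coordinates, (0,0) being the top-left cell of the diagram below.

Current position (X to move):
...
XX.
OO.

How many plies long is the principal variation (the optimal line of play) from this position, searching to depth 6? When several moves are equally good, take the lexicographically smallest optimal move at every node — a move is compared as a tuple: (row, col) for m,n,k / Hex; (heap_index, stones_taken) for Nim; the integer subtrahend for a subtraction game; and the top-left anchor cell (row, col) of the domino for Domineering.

[.../XX./OO.] X move#1: (0,0):-1/X../XX./OO.*, (0,1):-1/.X./XX./OO., (0,2):-1/..X/XX./OO., (1,2):-1/.../XXX/OO., (2,2):-1/.../XX./OOX
[X../XX./OO.] O move#2: (0,1):+1/XO./XX./OO.*, (0,2):+1/X.O/XX./OO., (1,2):+1/X../XXO/OO., (2,2):+1/X../XX./OOO
[XO./XX./OO.] X move#3: (0,2):-1/XOX/XX./OO.*, (1,2):-1/XO./XXX/OO., (2,2):-1/XO./XX./OOX
[XOX/XX./OO.] O move#4: (1,2):+1/XOX/XXO/OO.*, (2,2):+1/XOX/XX./OOO
[XOX/XXO/OO.] end (terminal -1, X#5); searched .../XX./OO. to 6

PV length from [.../XX./OO.]: 4 plies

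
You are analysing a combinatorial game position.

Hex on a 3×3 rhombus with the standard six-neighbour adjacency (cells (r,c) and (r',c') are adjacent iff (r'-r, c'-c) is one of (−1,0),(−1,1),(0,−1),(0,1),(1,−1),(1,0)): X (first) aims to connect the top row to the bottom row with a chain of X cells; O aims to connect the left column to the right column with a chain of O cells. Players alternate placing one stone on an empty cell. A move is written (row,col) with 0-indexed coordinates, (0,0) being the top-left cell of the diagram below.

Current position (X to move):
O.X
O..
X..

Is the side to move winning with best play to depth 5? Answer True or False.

X winning at [O.X/O../X..]: True

ply 1, X at O.X/O../X.. | (0,1)=+1→OXX/O../X..*; (1,1)=+1→O.X/OX./X..; (1,2)=+1→O.X/O.X/X..; (2,1)=+1→O.X/O../XX.; (2,2)=+1→O.X/O../X.X
ply 2, O at OXX/O../X.. | (1,1)=-1→OXX/OO./X..*; (1,2)=-1→OXX/O.O/X..; (2,1)=-1→OXX/O../XO.; (2,2)=-1→OXX/O../X.O
ply 3, X at OXX/OO./X.. | (1,2)=+1→OXX/OOX/X..*; (2,1)=-1→OXX/OO./XX.; (2,2)=-1→OXX/OO./X.X
ply 4, O at OXX/OOX/X.. | (2,1)=-1→OXX/OOX/XO.*; (2,2)=-1→OXX/OOX/X.O
ply 5, X at OXX/OOX/XO. | (2,2)=+1→OXX/OOX/XOX*
ply 6: OXX/OOX/XOX is terminal -1 (O); from O.X/O../X.. depth 5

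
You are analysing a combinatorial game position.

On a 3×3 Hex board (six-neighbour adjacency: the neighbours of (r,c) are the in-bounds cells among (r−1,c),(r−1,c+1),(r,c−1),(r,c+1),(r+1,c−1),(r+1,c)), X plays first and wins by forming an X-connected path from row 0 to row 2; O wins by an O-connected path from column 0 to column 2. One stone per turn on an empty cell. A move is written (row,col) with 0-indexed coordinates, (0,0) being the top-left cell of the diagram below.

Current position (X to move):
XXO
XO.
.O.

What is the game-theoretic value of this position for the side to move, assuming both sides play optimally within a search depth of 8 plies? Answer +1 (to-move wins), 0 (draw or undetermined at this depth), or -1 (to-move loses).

[XXO/XO./.O.] X move#1: (1,2):-1/XXO/XOX/.O., (2,0):+1/XXO/XO./XO.*, (2,2):-1/XXO/XO./.OX
[XXO/XO./XO.] end (terminal -1, O#2); searched XXO/XO./.O. to 8

value(XXO/XO./.O., X) = +1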